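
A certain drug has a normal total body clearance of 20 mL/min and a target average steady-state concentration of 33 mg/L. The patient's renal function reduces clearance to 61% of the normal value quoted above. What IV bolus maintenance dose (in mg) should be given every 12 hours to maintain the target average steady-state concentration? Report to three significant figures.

290 mg

CL = 20 mL/min × 60/1000 = 1.200 L/h
Patient clearance = 0.61 × 1.200 = 0.7320 L/h
D = CL × Css × τ = 0.7320 × 33 × 12 = 289.9 mg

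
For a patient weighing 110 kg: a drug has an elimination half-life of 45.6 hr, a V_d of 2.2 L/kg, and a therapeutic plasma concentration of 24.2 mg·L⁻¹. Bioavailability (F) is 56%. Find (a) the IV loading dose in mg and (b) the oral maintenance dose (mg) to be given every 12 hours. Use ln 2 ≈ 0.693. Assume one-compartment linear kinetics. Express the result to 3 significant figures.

(a) 5860 mg; (b) 1910 mg

Vd = 2.2 L/kg × 110 kg = 242.0 L
LD = Vd × C = 242.0 × 24.2 = 5856 mg
CL = 0.693 × Vd / t½ = 0.693 × 242.0 / 45.6 = 3.678 L/h
D = CL × Css × τ / F = 3.678 × 24.2 × 12 / 0.56 = 1907 mg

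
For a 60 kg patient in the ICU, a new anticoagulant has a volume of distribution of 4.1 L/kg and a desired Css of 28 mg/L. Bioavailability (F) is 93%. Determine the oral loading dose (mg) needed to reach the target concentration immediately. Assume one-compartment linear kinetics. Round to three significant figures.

7410 mg

Total Vd = 4.1 × 60 = 246.0 L
LD = Vd × C / F = 246.0 × 28.00 / 0.93 = 7406 mg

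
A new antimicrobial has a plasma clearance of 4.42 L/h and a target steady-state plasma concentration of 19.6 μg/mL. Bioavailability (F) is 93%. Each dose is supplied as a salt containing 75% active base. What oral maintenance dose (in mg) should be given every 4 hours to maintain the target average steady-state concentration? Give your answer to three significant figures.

497 mg

At steady state, dose per interval replaces the amount cleared in that interval: F·S·D/τ = CL·Css.
D = CL × Css × τ / F / S = 4.420 × 19.6 × 4 / 0.93 / 0.75 = 496.8 mg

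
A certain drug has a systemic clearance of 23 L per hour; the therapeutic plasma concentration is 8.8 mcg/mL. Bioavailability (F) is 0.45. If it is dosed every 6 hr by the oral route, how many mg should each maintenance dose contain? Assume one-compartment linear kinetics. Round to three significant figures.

At steady state, dose per interval replaces the amount cleared in that interval: F·D/τ = CL·Css.
D = CL × Css × τ / F = 23.00 × 8.8 × 6 / 0.45 = 2699 mg

2700 mg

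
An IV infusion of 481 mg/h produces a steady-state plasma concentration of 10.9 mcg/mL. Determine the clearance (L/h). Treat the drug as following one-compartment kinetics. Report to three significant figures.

At steady state, infusion rate = CL × Css, so CL = rate / Css.
CL = 481 / 10.9 = 44.13 L/h

44.1 L/h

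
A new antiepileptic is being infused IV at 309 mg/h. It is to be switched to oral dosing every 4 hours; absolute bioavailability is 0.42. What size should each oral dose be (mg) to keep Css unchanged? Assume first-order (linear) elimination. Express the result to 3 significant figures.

2940 mg

To maintain the same Css, the systemic dosing rate must be unchanged: F·D/τ = infusion rate.
D = rate × τ / F = 309 × 4 / 0.42 = 2943 mg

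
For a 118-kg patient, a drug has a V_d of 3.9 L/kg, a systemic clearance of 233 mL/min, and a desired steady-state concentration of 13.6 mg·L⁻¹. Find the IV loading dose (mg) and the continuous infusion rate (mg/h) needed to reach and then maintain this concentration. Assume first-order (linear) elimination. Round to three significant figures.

Total Vd = 3.9 × 118 = 460.2 L
Loading dose = Vd × C = 460.2 × 13.6 = 6259 mg
CL = 233 mL/min = 233 × 0.06 = 13.98 L/h
Infusion rate = 13.98 L/h × 13.6 mg/L = 190.1 mg/h

(a) 6260 mg; (b) 190 mg/h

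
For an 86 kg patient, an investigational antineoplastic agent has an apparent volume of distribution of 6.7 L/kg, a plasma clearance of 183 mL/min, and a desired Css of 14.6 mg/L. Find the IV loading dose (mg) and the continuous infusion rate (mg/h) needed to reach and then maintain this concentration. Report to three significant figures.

Vd(total) = 86 kg × 6.7 L/kg = 576.2 L
LD = Vd · C_target = 576.2 × 14.6 = 8413 mg
CL = 183 mL/min = 183 × 0.06 = 10.98 L/h
Maintenance infusion rate = CL × Css = 10.98 × 14.6 = 160.3 mg/h

(a) 8410 mg; (b) 160 mg/h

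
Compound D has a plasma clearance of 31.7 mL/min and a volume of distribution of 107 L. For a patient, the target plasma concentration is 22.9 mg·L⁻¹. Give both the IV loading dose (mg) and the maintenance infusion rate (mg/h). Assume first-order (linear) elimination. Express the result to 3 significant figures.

Loading dose = Vd × C = 107.0 × 22.9 = 2450 mg
Convert clearance: 31.7 mL/min × 60 min/h ÷ 1000 mL/L = 1.902 L/h
Infusion rate = 1.902 L/h × 22.9 mg/L = 43.56 mg/h

(a) 2450 mg; (b) 43.6 mg/h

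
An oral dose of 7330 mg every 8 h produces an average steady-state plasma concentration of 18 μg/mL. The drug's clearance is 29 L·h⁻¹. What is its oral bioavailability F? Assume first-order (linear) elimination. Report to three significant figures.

F·D/τ = CL·Css at steady state → F = CL·Css·τ / D.
F = 29 × 18 × 8 / 7330 = 0.570

0.570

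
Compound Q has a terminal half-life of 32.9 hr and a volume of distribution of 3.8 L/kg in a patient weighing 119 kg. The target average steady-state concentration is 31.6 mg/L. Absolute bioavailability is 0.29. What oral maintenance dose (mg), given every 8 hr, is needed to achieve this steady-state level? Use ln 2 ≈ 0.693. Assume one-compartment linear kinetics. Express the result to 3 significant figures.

Vd(total) = 119 kg × 3.8 L/kg = 452.2 L
CL = ln 2 · Vd / t½ = 0.693 × 452.2 / 32.9 = 9.525 L/h
D = CL × Css × τ / F = 9.525 × 31.6 × 8 / 0.29 = 8303 mg

8300 mg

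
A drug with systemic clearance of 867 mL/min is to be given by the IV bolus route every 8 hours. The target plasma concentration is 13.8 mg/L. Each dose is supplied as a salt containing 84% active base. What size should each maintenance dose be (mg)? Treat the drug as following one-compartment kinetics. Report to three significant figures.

Convert clearance: 867 mL/min × 60 min/h ÷ 1000 mL/L = 52.02 L/h
D = CL × Css × τ / S = 52.02 × 13.8 × 8 / 0.84 = 6837 mg

6840 mg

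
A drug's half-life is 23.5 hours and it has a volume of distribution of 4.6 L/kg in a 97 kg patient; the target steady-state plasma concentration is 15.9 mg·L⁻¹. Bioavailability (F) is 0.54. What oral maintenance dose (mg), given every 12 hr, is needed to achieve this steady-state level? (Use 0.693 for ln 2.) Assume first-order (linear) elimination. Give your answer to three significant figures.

4650 mg

Vd = 4.6 L/kg × 97 kg = 446.2 L
k = 0.693/23.5 = 0.02949 h⁻¹, so CL = k·Vd = 0.02949 × 446.2 = 13.16 L/h
D = CL × Css × τ / F = 13.16 × 15.9 × 12 / 0.54 = 4650 mg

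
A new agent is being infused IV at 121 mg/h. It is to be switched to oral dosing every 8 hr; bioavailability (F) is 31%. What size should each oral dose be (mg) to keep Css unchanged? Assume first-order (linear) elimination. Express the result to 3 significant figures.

3120 mg

To maintain the same Css, the systemic dosing rate must be unchanged: F·D/τ = infusion rate.
D = rate × τ / F = 121 × 8 / 0.31 = 3123 mg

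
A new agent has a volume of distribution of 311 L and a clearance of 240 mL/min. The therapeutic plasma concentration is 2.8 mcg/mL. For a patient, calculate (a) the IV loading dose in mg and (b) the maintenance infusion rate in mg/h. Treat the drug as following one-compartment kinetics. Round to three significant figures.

(a) 871 mg; (b) 40.3 mg/h

Loading dose = Vd × C = 311.0 × 2.8 = 870.8 mg
Convert clearance: 240 mL/min × 60 min/h ÷ 1000 mL/L = 14.40 L/h
Infusion rate = 14.40 L/h × 2.8 mg/L = 40.32 mg/h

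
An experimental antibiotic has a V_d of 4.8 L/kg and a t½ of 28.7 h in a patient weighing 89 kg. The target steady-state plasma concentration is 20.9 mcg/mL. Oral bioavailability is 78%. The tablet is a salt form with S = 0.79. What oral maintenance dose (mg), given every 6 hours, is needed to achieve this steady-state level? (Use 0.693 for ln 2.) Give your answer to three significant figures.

Total Vd = 4.8 × 89 = 427.2 L
k = 0.693/28.7 = 0.02415 h⁻¹, so CL = k·Vd = 0.02415 × 427.2 = 10.32 L/h
D = CL × Css × τ / F / S = 10.32 × 20.9 × 6 / 0.78 / 0.79 = 2100 mg

2100 mg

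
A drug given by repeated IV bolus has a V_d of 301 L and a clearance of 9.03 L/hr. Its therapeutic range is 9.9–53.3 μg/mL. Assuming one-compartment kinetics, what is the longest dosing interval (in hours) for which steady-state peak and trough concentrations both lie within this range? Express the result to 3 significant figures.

k = CL / Vd = 9.030 / 301.0 = 0.03000 h⁻¹
Between IV bolus doses, concentration decays as C = C₀·e^(−kτ), so C_peak/C_trough = e^(kτ).
τ_max = ln(C_peak/C_trough) / k = ln(53.3/9.9) / 0.03000 = 1.683 / 0.03000 = 56.10 h

56.1 h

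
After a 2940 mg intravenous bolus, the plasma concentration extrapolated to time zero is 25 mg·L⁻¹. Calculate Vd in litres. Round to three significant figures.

118 L

Immediately after an IV bolus, C₀ = Dose / Vd, so Vd = Dose / C₀.
Vd = 2940 / 25 = 117.6 L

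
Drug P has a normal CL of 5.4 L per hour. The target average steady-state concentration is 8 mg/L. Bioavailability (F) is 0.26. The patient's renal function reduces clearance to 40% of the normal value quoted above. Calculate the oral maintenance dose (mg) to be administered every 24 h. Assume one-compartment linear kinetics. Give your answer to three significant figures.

1600 mg

Patient clearance = 0.4 × 5.400 = 2.160 L/h
At steady state, dose per interval replaces the amount cleared in that interval: F·D/τ = CL·Css.
D = CL × Css × τ / F = 2.160 × 8 × 24 / 0.26 = 1595 mg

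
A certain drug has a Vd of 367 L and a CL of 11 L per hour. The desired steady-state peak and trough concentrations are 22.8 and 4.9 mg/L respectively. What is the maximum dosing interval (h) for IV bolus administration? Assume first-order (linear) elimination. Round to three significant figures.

k = CL / Vd = 11.00 / 367.0 = 0.02997 h⁻¹
Between IV bolus doses, concentration decays as C = C₀·e^(−kτ), so C_peak/C_trough = e^(kτ).
τ_max = ln(C_peak/C_trough) / k = ln(22.8/4.9) / 0.02997 = 1.538 / 0.02997 = 51.32 h

51.3 h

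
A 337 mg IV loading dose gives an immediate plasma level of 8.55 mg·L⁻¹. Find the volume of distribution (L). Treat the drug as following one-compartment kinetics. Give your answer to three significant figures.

Immediately after an IV bolus, C₀ = Dose / Vd, so Vd = Dose / C₀.
Vd = 337 / 8.55 = 39.42 L

39.4 L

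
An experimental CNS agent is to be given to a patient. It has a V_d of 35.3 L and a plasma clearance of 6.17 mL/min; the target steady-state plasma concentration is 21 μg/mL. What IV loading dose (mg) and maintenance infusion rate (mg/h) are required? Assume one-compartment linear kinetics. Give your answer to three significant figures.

(a) 741 mg; (b) 7.77 mg/h

LD = Vd · C_target = 35.30 × 21 = 741.3 mg
Convert clearance: 6.17 mL/min × 60 min/h ÷ 1000 mL/L = 0.3702 L/h
Maintenance: replace elimination → rate = CL × Css = 0.3702 × 21 = 7.774 mg/h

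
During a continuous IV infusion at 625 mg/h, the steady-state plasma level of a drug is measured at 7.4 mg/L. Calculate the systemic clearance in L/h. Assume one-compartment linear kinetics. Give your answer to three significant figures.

84.5 L/h

At steady state, infusion rate = CL × Css, so CL = rate / Css.
CL = 625 / 7.4 = 84.46 L/h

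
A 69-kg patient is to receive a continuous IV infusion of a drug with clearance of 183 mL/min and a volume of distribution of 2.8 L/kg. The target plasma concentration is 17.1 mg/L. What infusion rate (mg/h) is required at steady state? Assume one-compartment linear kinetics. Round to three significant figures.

CL = 183 mL/min × 60/1000 = 10.98 L/h
Rate = CL × Css = 10.98 × 17.1 = 187.8 mg/h

188 mg/h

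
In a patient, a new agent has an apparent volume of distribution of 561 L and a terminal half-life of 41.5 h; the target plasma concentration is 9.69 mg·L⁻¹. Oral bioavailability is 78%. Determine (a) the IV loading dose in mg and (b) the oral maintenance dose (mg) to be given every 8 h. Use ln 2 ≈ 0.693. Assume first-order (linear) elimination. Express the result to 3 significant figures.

(a) 5440 mg; (b) 931 mg

LD = Vd × C = 561.0 × 9.69 = 5436 mg
CL = 0.693 × Vd / t½ = 0.693 × 561.0 / 41.5 = 9.368 L/h
D = CL × Css × τ / F = 9.368 × 9.69 × 8 / 0.78 = 931.0 mg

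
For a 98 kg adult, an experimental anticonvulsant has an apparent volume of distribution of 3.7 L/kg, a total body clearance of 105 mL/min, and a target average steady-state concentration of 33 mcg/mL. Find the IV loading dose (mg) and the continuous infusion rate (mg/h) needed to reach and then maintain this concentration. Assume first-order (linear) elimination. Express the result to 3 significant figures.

Total Vd = 3.7 × 98 = 362.6 L
Loading dose = Vd × C = 362.6 × 33 = 11970 mg
CL = 105 mL/min × 60/1000 = 6.300 L/h
Infusion rate = 6.300 L/h × 33 mg/L = 207.9 mg/h

(a) 12000 mg; (b) 208 mg/h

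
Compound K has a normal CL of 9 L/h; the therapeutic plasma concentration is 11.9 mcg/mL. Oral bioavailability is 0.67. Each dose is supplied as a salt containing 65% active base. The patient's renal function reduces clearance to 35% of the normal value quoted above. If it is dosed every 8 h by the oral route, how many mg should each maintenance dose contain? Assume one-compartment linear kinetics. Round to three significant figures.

689 mg

Patient clearance = 0.35 × 9.000 = 3.150 L/h
D = CL × Css × τ / F / S = 3.150 × 11.9 × 8 / 0.67 / 0.65 = 688.6 mg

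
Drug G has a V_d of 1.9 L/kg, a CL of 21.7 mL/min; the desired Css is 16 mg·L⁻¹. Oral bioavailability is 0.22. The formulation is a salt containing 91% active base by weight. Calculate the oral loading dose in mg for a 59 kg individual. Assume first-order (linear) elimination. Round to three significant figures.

8960 mg

Total Vd = 1.9 × 59 = 112.1 L
Loading dose depends on Vd (not clearance): it fills the distribution volume.
LD = Vd × C / F / S = 112.1 × 16.00 / 0.22 / 0.91 = 8959 mg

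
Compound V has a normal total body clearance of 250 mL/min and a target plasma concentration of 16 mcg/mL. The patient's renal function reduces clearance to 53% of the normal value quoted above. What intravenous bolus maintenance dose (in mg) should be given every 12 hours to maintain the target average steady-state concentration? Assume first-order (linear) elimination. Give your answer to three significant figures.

CL = 250 mL/min = 250 × 0.06 = 15.00 L/h
Patient clearance = 0.53 × 15.00 = 7.950 L/h
At steady state, dose per interval replaces the amount cleared in that interval: D/τ = CL·Css.
D = CL × Css × τ = 7.950 × 16 × 12 = 1526 mg

1530 mg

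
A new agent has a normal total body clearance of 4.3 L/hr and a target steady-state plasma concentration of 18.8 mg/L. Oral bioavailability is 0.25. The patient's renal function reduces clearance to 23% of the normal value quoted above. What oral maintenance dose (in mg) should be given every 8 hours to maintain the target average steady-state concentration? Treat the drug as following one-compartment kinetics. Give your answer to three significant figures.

595 mg

Patient clearance = 0.23 × 4.300 = 0.9890 L/h
D = CL × Css × τ / F = 0.9890 × 18.8 × 8 / 0.25 = 595.0 mg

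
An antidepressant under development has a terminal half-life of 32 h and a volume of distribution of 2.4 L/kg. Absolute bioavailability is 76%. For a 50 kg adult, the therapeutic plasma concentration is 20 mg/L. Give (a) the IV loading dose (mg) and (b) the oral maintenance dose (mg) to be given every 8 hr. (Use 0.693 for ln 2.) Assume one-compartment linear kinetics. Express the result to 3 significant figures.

(a) 2400 mg; (b) 547 mg

Vd(total) = 50 kg × 2.4 L/kg = 120.0 L
LD = Vd × C = 120.0 × 20 = 2400 mg
CL = 0.693 × Vd / t½ = 0.693 × 120.0 / 32 = 2.599 L/h
D = CL × Css × τ / F = 2.599 × 20 × 8 / 0.76 = 547.2 mg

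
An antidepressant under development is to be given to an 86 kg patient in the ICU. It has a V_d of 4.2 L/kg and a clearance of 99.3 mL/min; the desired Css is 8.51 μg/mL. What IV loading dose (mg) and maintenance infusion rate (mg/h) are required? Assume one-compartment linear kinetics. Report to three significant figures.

Vd(total) = 86 kg × 4.2 L/kg = 361.2 L
Loading: fill Vd to C_target → 361.2 L × 8.51 mg/L = 3074 mg
CL = 99.3 mL/min × 60/1000 = 5.958 L/h
Maintenance: replace elimination → rate = CL × Css = 5.958 × 8.51 = 50.70 mg/h

(a) 3070 mg; (b) 50.7 mg/h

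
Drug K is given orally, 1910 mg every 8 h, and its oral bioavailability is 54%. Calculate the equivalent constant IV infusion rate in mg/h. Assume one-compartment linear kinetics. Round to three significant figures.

Equivalent systemic input: infusion rate = F·D/τ.
Rate = 0.54 × 1910 / 8 = 128.9 mg/h

129 mg/h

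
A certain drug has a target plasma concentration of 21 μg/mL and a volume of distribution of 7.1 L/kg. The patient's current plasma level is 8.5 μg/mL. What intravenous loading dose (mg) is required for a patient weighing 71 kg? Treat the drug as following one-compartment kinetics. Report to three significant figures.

6300 mg

Vd = 7.1 L/kg × 71 kg = 504.1 L
Concentration deficit ΔC = 21 − 8.5 = 12.50 mg/L
LD = Vd × ΔC = 504.1 × 12.50 = 6301 mg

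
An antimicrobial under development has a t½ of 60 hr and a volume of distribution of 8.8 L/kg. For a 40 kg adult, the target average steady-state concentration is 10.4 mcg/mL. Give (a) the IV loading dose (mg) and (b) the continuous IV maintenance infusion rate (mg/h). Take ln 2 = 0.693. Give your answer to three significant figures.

Vd(total) = 40 kg × 8.8 L/kg = 352.0 L
LD = Vd × C = 352.0 × 10.4 = 3661 mg
CL = 0.693 × Vd / t½ = 0.693 × 352.0 / 60 = 4.066 L/h
Infusion rate = CL × Css = 4.066 × 10.4 = 42.29 mg/h

(a) 3660 mg; (b) 42.3 mg/h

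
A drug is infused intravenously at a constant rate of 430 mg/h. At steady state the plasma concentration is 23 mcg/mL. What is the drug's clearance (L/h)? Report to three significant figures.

18.7 L/h

At steady state, infusion rate = CL × Css, so CL = rate / Css.
CL = 430 / 23 = 18.70 L/h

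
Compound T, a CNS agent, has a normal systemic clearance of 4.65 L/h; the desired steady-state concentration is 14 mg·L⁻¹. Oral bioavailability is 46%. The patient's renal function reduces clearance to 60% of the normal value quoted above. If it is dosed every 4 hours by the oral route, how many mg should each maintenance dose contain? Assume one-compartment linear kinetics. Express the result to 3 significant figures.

Patient clearance = 0.6 × 4.650 = 2.790 L/h
At steady state, dose per interval replaces the amount cleared in that interval: F·D/τ = CL·Css.
D = CL × Css × τ / F = 2.790 × 14 × 4 / 0.46 = 339.7 mg

340 mg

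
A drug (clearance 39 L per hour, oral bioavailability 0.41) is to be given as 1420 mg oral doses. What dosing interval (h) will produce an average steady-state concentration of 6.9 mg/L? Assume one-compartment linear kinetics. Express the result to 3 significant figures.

F·D/τ = CL·Css → τ = F·D / (CL·Css).
τ = 0.41 × 1420 / (39 × 6.9) = 2.164 h

2.16 h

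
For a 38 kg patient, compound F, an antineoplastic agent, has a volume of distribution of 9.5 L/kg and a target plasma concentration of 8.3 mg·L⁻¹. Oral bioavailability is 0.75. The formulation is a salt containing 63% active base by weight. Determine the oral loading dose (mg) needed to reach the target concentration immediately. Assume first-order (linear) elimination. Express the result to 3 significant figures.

6340 mg

Vd = 9.5 L/kg × 38 kg = 361.0 L
LD = Vd × C / F / S = 361.0 × 8.300 / 0.75 / 0.63 = 6341 mg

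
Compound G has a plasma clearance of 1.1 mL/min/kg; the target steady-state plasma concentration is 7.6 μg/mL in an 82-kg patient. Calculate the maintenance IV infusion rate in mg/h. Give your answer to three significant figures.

41.1 mg/h

CL = 1.1 mL/min/kg × 82 kg = 90.20 mL/min = 90.20 × 60/1000 = 5.412 L/h
Infusion rate = CL · Css = 5.412 L/h × 7.6 mg/L = 41.13 mg/h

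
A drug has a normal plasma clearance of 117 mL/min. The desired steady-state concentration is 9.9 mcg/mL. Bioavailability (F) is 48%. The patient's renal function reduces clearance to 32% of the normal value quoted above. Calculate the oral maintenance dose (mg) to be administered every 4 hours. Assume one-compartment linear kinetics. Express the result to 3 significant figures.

185 mg

CL = 117 mL/min × 60/1000 = 7.020 L/h
Patient clearance = 0.32 × 7.020 = 2.246 L/h
D = CL × Css × τ / F = 2.246 × 9.9 × 4 / 0.48 = 185.3 mg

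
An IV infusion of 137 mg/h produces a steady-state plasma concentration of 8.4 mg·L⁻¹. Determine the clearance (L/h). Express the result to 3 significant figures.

At steady state, infusion rate = CL × Css, so CL = rate / Css.
CL = 137 / 8.4 = 16.31 L/h

16.3 L/h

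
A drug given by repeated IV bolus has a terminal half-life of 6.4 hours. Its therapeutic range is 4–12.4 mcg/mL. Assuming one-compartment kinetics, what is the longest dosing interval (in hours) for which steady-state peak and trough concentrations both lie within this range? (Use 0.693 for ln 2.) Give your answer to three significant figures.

10.4 h

k = 0.693 / t½ = 0.693 / 6.4 = 0.1083 h⁻¹
Between IV bolus doses, concentration decays as C = C₀·e^(−kτ), so C_peak/C_trough = e^(kτ).
τ_max = ln(C_peak/C_trough) / k = ln(12.4/4) / 0.1083 = 1.131 / 0.1083 = 10.44 h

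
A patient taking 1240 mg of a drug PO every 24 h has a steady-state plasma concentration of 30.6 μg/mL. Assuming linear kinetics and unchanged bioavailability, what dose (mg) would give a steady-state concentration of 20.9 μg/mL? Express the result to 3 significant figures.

For first-order elimination, Css ∝ F·D/(CL·τ); F and CL are unchanged, so Css ∝ D/τ.
D₂ = D₁ × (Css,target / Css,current) = 1240 × 20.9/30.6 = 846.9 mg

847 mg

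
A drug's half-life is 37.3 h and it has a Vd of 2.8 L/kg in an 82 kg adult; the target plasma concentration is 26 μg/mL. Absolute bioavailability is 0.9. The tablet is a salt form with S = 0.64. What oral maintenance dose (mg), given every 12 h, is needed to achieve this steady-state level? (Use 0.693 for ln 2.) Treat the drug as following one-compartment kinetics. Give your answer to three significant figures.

2310 mg

Vd = 2.8 L/kg × 82 kg = 229.6 L
CL = ln 2 · Vd / t½ = 0.693 × 229.6 / 37.3 = 4.266 L/h
D = CL × Css × τ / F / S = 4.266 × 26 × 12 / 0.9 / 0.64 = 2311 mg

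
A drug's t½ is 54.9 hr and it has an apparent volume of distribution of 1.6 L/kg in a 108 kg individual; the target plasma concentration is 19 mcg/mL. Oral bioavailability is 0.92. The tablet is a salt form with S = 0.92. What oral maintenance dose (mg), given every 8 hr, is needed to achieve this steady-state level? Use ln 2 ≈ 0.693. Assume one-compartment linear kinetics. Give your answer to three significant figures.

Vd = 1.6 L/kg × 108 kg = 172.8 L
CL = ln 2 · Vd / t½ = 0.693 × 172.8 / 54.9 = 2.181 L/h
D = CL × Css × τ / F / S = 2.181 × 19 × 8 / 0.92 / 0.92 = 391.7 mg

392 mg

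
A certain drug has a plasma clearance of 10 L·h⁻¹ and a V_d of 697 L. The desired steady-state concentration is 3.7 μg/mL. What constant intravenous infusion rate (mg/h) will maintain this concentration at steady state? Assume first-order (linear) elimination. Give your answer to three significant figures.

At steady state, infusion rate equals elimination rate: rate in = CL × Css.
R₀ = 10.00 × 3.7 = 37.00 mg/h

37.0 mg/h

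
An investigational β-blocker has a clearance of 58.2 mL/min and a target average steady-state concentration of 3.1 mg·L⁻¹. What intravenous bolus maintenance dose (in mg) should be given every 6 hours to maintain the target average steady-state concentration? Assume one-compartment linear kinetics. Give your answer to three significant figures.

Convert clearance: 58.2 mL/min × 60 min/h ÷ 1000 mL/L = 3.492 L/h
D = CL × Css × τ = 3.492 × 3.1 × 6 = 64.95 mg

65.0 mg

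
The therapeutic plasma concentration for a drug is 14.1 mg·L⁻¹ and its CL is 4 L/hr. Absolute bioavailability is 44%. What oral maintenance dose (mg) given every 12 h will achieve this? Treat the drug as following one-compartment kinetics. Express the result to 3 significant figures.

D = CL × Css × τ / F = 4.000 × 14.1 × 12 / 0.44 = 1538 mg

1540 mg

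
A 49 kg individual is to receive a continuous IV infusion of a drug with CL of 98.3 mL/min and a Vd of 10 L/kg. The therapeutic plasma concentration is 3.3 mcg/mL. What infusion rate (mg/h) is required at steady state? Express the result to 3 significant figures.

19.5 mg/h

CL = 98.3 mL/min = 98.3 × 0.06 = 5.898 L/h
R₀ = 5.898 × 3.3 = 19.46 mg/h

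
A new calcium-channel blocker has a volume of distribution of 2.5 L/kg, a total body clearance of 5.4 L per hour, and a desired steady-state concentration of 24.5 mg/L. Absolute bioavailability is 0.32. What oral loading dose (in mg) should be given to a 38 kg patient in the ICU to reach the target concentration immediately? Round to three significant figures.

7270 mg

Vd(total) = 38 kg × 2.5 L/kg = 95.00 L
The loading dose fills Vd to the target concentration.
LD = Vd × C / F = 95.00 × 24.50 / 0.32 = 7273 mg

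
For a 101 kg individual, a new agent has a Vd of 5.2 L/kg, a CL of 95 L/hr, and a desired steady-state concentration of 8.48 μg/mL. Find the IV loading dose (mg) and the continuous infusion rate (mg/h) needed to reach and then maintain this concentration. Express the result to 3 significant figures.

Total Vd = 5.2 × 101 = 525.2 L
Loading dose = Vd × C = 525.2 × 8.48 = 4454 mg
Infusion rate = 95.00 L/h × 8.48 mg/L = 805.6 mg/h

(a) 4450 mg; (b) 806 mg/h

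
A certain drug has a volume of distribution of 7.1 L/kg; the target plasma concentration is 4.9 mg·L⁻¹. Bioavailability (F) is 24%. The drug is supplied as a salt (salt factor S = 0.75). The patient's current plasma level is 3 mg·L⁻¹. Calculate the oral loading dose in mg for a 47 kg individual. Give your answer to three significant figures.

3520 mg

Vd(total) = 47 kg × 7.1 L/kg = 333.7 L
Concentration deficit ΔC = 4.9 − 3 = 1.900 mg/L
LD = Vd × ΔC / F / S = 333.7 × 1.900 / 0.24 / 0.75 = 3522 mg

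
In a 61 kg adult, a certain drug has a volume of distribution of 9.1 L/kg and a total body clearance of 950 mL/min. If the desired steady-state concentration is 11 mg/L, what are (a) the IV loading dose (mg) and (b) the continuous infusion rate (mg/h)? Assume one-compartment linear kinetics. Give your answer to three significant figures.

Total Vd = 9.1 × 61 = 555.1 L
LD = Vd · C_target = 555.1 × 11 = 6106 mg
Convert clearance: 950 mL/min × 60 min/h ÷ 1000 mL/L = 57.00 L/h
Infusion rate = 57.00 L/h × 11 mg/L = 627.0 mg/h

(a) 6110 mg; (b) 627 mg/h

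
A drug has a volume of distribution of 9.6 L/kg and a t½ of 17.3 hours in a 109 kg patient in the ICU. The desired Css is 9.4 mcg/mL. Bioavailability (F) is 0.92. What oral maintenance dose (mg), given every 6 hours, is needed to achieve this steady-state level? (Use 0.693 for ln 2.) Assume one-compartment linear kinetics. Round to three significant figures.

2570 mg

Vd(total) = 109 kg × 9.6 L/kg = 1046 L
CL = ln 2 · Vd / t½ = 0.693 × 1046 / 17.3 = 41.90 L/h
D = CL × Css × τ / F = 41.90 × 9.4 × 6 / 0.92 = 2569 mg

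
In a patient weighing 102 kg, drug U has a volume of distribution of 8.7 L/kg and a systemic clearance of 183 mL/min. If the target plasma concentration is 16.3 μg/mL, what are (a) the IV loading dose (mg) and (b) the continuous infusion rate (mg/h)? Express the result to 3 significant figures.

Vd = 8.7 L/kg × 102 kg = 887.4 L
LD = Vd · C_target = 887.4 × 16.3 = 14460 mg
CL = 183 mL/min × 60/1000 = 10.98 L/h
Infusion rate = 10.98 L/h × 16.3 mg/L = 179.0 mg/h

(a) 14500 mg; (b) 179 mg/h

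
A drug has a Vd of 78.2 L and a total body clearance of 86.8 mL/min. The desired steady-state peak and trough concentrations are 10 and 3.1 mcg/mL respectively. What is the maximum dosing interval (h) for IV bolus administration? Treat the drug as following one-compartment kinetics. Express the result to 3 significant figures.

17.6 h

Convert clearance: 86.8 mL/min × 60 min/h ÷ 1000 mL/L = 5.208 L/h
k = CL / Vd = 5.208 / 78.20 = 0.06660 h⁻¹
Between IV bolus doses, concentration decays as C = C₀·e^(−kτ), so C_peak/C_trough = e^(kτ).
τ_max = ln(C_peak/C_trough) / k = ln(10/3.1) / 0.06660 = 1.171 / 0.06660 = 17.58 h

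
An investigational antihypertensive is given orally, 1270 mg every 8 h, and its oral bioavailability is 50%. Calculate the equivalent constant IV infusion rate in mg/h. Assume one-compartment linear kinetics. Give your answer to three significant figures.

Equivalent systemic input: infusion rate = F·D/τ.
Rate = 0.5 × 1270 / 8 = 79.38 mg/h

79.4 mg/h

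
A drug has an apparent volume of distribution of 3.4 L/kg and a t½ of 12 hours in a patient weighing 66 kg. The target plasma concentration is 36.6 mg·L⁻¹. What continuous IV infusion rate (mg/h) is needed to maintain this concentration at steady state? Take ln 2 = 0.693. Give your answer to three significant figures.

Total Vd = 3.4 × 66 = 224.4 L
CL = 0.693 × Vd / t½ = 0.693 × 224.4 / 12 = 12.96 L/h
Infusion rate = CL × Css = 12.96 × 36.6 = 474.3 mg/h

474 mg/h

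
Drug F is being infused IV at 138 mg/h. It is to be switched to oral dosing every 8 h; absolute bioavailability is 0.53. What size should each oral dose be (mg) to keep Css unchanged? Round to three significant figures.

2080 mg

To maintain the same Css, the systemic dosing rate must be unchanged: F·D/τ = infusion rate.
D = rate × τ / F = 138 × 8 / 0.53 = 2083 mg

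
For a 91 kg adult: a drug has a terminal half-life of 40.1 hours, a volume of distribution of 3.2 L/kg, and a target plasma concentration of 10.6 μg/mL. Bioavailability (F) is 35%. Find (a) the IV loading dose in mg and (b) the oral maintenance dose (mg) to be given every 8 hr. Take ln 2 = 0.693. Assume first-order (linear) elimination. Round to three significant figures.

Total Vd = 3.2 × 91 = 291.2 L
LD = Vd × C = 291.2 × 10.6 = 3087 mg
CL = 0.693 × Vd / t½ = 0.693 × 291.2 / 40.1 = 5.032 L/h
D = CL × Css × τ / F = 5.032 × 10.6 × 8 / 0.35 = 1219 mg

(a) 3090 mg; (b) 1220 mg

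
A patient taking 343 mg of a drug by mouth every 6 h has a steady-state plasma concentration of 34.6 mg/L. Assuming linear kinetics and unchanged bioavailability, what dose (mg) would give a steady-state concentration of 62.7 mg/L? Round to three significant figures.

With linear kinetics, Css is proportional to dose rate (D/τ) at fixed clearance.
D₂ = D₁ × (Css,target / Css,current) = 343 × 62.7/34.6 = 621.6 mg

622 mg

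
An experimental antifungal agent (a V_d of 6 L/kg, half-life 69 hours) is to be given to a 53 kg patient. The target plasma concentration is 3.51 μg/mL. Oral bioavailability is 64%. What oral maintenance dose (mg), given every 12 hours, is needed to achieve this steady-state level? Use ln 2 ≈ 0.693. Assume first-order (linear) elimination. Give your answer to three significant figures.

Vd(total) = 53 kg × 6 L/kg = 318.0 L
CL = 0.693 × Vd / t½ = 0.693 × 318.0 / 69 = 3.194 L/h
D = CL × Css × τ / F = 3.194 × 3.51 × 12 / 0.64 = 210.2 mg

210 mg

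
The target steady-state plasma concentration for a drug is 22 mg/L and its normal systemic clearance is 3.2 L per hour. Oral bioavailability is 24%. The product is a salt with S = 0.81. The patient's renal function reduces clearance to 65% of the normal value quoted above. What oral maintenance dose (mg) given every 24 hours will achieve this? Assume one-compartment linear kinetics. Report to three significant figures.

Patient clearance = 0.65 × 3.200 = 2.080 L/h
At steady state, dose per interval replaces the amount cleared in that interval: F·S·D/τ = CL·Css.
D = CL × Css × τ / F / S = 2.080 × 22 × 24 / 0.24 / 0.81 = 5649 mg

5650 mg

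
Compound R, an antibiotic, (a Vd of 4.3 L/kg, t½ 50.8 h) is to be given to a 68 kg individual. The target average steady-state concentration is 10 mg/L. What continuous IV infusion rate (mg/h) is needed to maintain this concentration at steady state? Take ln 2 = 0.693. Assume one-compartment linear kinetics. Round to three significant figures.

39.9 mg/h

Vd(total) = 68 kg × 4.3 L/kg = 292.4 L
k = 0.693/50.8 = 0.01364 h⁻¹, so CL = k·Vd = 0.01364 × 292.4 = 3.988 L/h
Infusion rate = CL × Css = 3.988 × 10 = 39.88 mg/h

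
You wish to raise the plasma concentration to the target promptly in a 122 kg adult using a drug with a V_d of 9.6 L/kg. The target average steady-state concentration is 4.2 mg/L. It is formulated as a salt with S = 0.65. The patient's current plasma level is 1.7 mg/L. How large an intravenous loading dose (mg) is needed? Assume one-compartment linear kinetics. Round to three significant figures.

Total Vd = 9.6 × 122 = 1171 L
The loading dose fills Vd to the target concentration.
Concentration deficit ΔC = 4.2 − 1.7 = 2.500 mg/L
LD = Vd × ΔC / S = 1171 × 2.500 / 0.65 = 4504 mg

4500 mg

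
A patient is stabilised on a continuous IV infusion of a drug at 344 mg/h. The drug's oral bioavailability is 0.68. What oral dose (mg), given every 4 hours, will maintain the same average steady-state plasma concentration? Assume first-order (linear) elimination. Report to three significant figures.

2020 mg

To maintain the same Css, the systemic dosing rate must be unchanged: F·D/τ = infusion rate.
D = rate × τ / F = 344 × 4 / 0.68 = 2024 mg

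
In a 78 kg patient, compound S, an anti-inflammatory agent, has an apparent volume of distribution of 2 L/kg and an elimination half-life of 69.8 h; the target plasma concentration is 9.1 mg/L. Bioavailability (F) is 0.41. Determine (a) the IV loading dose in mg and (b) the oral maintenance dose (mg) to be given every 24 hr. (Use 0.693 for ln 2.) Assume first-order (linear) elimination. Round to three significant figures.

(a) 1420 mg; (b) 825 mg

Total Vd = 2 × 78 = 156.0 L
LD = Vd × C = 156.0 × 9.1 = 1420 mg
CL = 0.693 × Vd / t½ = 0.693 × 156.0 / 69.8 = 1.549 L/h
D = CL × Css × τ / F = 1.549 × 9.1 × 24 / 0.41 = 825.1 mg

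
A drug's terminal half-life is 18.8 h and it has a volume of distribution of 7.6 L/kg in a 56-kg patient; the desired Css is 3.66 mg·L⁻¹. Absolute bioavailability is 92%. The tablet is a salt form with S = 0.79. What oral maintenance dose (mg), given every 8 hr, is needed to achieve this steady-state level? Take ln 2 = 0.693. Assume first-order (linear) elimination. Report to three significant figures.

632 mg

Total Vd = 7.6 × 56 = 425.6 L
k = 0.693/18.8 = 0.03686 h⁻¹, so CL = k·Vd = 0.03686 × 425.6 = 15.69 L/h
D = CL × Css × τ / F / S = 15.69 × 3.66 × 8 / 0.92 / 0.79 = 632.1 mg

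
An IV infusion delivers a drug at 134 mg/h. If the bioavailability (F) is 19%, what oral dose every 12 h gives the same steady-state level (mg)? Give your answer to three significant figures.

8460 mg

To maintain the same Css, the systemic dosing rate must be unchanged: F·D/τ = infusion rate.
D = rate × τ / F = 134 × 12 / 0.19 = 8463 mg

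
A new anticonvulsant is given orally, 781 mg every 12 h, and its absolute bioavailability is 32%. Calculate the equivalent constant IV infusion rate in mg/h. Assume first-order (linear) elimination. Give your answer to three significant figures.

20.8 mg/h

Equivalent systemic input: infusion rate = F·D/τ.
Rate = 0.32 × 781 / 12 = 20.83 mg/h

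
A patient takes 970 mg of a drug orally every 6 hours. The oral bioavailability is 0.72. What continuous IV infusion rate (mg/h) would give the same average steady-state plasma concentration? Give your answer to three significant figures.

116 mg/h

Equivalent systemic input: infusion rate = F·D/τ.
Rate = 0.72 × 970 / 6 = 116.4 mg/h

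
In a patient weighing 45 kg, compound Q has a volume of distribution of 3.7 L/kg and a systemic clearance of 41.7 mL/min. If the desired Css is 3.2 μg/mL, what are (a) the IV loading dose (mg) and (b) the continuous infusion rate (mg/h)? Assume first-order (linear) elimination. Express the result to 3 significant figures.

Total Vd = 3.7 × 45 = 166.5 L
LD = Vd · C_target = 166.5 × 3.2 = 532.8 mg
Convert clearance: 41.7 mL/min × 60 min/h ÷ 1000 mL/L = 2.502 L/h
Maintenance: replace elimination → rate = CL × Css = 2.502 × 3.2 = 8.006 mg/h

(a) 533 mg; (b) 8.01 mg/h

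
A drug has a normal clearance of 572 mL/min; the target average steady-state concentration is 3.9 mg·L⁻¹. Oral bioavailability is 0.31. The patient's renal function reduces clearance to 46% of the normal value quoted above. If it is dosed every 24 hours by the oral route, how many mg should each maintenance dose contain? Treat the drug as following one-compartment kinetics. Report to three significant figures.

4770 mg

Convert clearance: 572 mL/min × 60 min/h ÷ 1000 mL/L = 34.32 L/h
Patient clearance = 0.46 × 34.32 = 15.79 L/h
D = CL × Css × τ / F = 15.79 × 3.9 × 24 / 0.31 = 4768 mg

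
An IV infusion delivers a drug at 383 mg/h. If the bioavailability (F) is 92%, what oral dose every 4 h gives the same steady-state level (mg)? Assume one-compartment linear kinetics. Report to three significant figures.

1670 mg

To maintain the same Css, the systemic dosing rate must be unchanged: F·D/τ = infusion rate.
D = rate × τ / F = 383 × 4 / 0.92 = 1665 mg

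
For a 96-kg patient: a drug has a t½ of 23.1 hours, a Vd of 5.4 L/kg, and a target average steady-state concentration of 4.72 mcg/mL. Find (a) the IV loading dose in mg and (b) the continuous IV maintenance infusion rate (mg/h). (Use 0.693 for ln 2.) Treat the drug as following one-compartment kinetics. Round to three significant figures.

(a) 2450 mg; (b) 73.4 mg/h

Total Vd = 5.4 × 96 = 518.4 L
LD = Vd × C = 518.4 × 4.72 = 2447 mg
CL = 0.693 × Vd / t½ = 0.693 × 518.4 / 23.1 = 15.55 L/h
Infusion rate = CL × Css = 15.55 × 4.72 = 73.40 mg/h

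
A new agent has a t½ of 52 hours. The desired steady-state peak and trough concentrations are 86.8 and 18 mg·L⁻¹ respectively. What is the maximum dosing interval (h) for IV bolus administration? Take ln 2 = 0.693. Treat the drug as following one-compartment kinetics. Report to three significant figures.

118 h

k = 0.693 / t½ = 0.693 / 52 = 0.01333 h⁻¹
Between IV bolus doses, concentration decays as C = C₀·e^(−kτ), so C_peak/C_trough = e^(kτ).
τ_max = ln(C_peak/C_trough) / k = ln(86.8/18) / 0.01333 = 1.573 / 0.01333 = 118.0 h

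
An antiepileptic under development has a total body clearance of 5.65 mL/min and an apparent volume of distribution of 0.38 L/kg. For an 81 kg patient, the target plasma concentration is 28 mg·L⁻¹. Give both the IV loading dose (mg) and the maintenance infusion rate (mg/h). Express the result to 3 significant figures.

Vd(total) = 81 kg × 0.38 L/kg = 30.78 L
LD = Vd · C_target = 30.78 × 28 = 861.8 mg
CL = 5.65 mL/min × 60/1000 = 0.3390 L/h
Infusion rate = 0.3390 L/h × 28 mg/L = 9.492 mg/h

(a) 862 mg; (b) 9.49 mg/h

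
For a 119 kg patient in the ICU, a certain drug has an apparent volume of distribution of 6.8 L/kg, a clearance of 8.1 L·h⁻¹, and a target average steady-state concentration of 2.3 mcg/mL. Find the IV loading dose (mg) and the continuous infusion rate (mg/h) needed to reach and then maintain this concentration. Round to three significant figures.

(a) 1860 mg; (b) 18.6 mg/h

Vd(total) = 119 kg × 6.8 L/kg = 809.2 L
LD = Vd · C_target = 809.2 × 2.3 = 1861 mg
Infusion rate = 8.100 L/h × 2.3 mg/L = 18.63 mg/h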